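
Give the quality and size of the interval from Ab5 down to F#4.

diminished 10th

Descending from Ab5 to F#4 is the same interval as ascending F#4 to Ab5.
F to A spans three letter names (F-G-A), plus an octave — that makes it a tenth of some quality.
F#4 to Ab5 spans 14 semitones — two semitones narrower than the major tenth (16) — giving a diminished tenth.
(Equivalently, a compound diminished third: a diminished third plus an octave.)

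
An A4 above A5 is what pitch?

D#6

Counting four letter names up from A lands on D.
An augmented fourth is 6 semitones; 6 semitones up from A5 gives D#6.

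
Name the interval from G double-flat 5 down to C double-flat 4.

Descending from Gbb5 to Cbb4 is the same interval as ascending Cbb4 to Gbb5.
C to G spans five letter names (C-D-E-F-G), plus an octave — that makes it a twelfth of some quality.
The perfect twelfth spans 19 semitones, and Cbb4 to Gbb5 is exactly 19 semitones — so this is a perfect twelfth.
(Equivalently, a compound perfect fifth: a perfect fifth plus an octave.)

perfect twelfth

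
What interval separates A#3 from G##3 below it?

minor second

Descending from A#3 to G##3 is the same interval as ascending G##3 to A#3.
G to A spans two letter names (G-A), so the interval is some kind of second.
At 1 semitone, G##3→A#3 falls one short of a major second: minor.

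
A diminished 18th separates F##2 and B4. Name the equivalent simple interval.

diminished fourth

Subtracting seven from the interval number removes an octave: 18 − 14 = 4.
So a diminished eighteenth is 2 octaves plus a diminished fourth. The quality is unchanged.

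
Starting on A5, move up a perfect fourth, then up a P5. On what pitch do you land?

A5 up a perfect fourth → D6 (5 semitones).
A perfect fifth up from D6 is A6.

A6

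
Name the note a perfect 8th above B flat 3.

The letter stays B (same as the start), shifted an octave up.
A perfect octave spans 12 semitones, so from Bb3 the target pitch is Bb4.

B flat 4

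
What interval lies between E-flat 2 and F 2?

E to F spans two letter names (E-F): a second.
The major second spans 2 semitones, and Eb2 to F2 is exactly 2 semitones — so this is a major second.

M2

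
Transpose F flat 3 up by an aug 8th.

F 4

The letter stays F (same as the start), shifted an octave up.
An augmented octave spans 13 semitones, so from Fb3 the target pitch is F4.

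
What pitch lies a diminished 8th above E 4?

E-flat 5

The letter stays E (same as the start), shifted an octave up.
A diminished octave spans 11 semitones, so from E4 the target pitch is Eb5.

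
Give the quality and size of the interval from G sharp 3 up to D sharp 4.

G to D spans five letter names (G-A-B-C-D), so the interval is some kind of fifth.
The perfect fifth spans 7 semitones, and G#3 to D#4 is exactly 7 semitones — so this is a perfect fifth.

perfect 5th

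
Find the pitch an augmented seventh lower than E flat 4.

Seven letter names down from E: F.
An augmented seventh is 12 semitones; 12 semitones down from Eb4 gives Fbb3.

F double-flat 3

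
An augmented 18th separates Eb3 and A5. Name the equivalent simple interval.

augmented fourth

Each octave removed subtracts seven from the number: 18 − 14 = 4.
So an augmented eighteenth is 2 octaves plus an augmented fourth. The quality is unchanged.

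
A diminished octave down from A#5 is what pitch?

A##4

For an octave the letter name doesn't change: still A, an octave down.
A diminished octave spans 11 semitones, so from A#5 the target pitch is A##4.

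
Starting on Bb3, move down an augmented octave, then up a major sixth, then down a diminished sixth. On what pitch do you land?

B2

An augmented octave down from Bb3 is Bbb2.
Bbb2 up a major sixth → Gb3 (9 semitones).
Down a diminished sixth from Gb3: B2 (7 semitones down).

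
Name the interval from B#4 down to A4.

augmented second

Descending from B#4 to A4 is the same interval as ascending A4 to B#4.
A to B spans two letter names (A-B) — that makes it a second of some quality.
A major second would be 2 semitones; A4 to B#4 is 3, one semitone wider, so the interval is augmented.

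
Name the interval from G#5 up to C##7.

G to C spans four letter names (G-A-B-C), plus an octave — that makes it an eleventh of some quality.
The perfect eleventh is 17 semitones; here we have 18, one semitone wider: augmented.
(Equivalently, a compound augmented fourth: an augmented fourth plus an octave.)

augmented eleventh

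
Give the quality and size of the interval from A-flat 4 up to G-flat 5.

m7

A to G spans seven letter names (A-B-C-D-E-F-G): a seventh.
A major seventh would be 11 semitones, but Ab4 to Gb5 is 10 — one semitone narrower, making it a minor seventh.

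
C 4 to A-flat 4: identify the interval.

minor 6th

C to A spans six letter names (C-D-E-F-G-A), so the interval is some kind of sixth.
A major sixth would be 9 semitones, but C4 to Ab4 is 8 — one semitone narrower, making it a minor sixth.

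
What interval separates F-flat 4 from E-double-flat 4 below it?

major second

Descending from Fb4 to Ebb4 is the same interval as ascending Ebb4 to Fb4.
E to F spans two letter names (E-F): a second.
The major second spans 2 semitones, and Ebb4 to Fb4 is exactly 2 semitones — so this is a major second.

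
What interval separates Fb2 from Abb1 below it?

M6

Descending from Fb2 to Abb1 is the same interval as ascending Abb1 to Fb2.
A to F spans six letter names (A-B-C-D-E-F), so the interval is some kind of sixth.
The major sixth spans 9 semitones, and Abb1 to Fb2 is exactly 9 semitones — so this is a major sixth.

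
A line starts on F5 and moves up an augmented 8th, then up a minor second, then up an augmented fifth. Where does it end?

D#7

F5 up an augmented octave → F#6 (13 semitones).
A minor second up from F#6 is G6.
G6 up an augmented fifth → D#7 (8 semitones).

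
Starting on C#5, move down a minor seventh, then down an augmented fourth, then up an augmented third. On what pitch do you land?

C#5 down a minor seventh → D#4 (10 semitones).
Down an augmented fourth from D#4: A3 (6 semitones down).
A3 up an augmented third → C##4 (5 semitones).

C##4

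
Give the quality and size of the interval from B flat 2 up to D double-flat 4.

B to D spans three letter names (B-C-D), plus an octave: a tenth.
A major tenth would be 16 semitones; Bb2 to Dbb4 is 14, two semitones narrower, so the interval is diminished.
(Equivalently, a compound diminished third: a diminished third plus an octave.)

d10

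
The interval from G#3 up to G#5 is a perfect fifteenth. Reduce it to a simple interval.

Take out an octave (7 from the number): 15 − 7 = 8.
That makes a perfect fifteenth a compound perfect octave — an octave plus a perfect octave.

perfect octave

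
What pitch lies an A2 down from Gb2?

Fbb2

Two letter names down from G: F.
An augmented second spans 3 semitones, so from Gb2 the target pitch is Fbb2.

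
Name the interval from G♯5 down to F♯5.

Descending from G#5 to F#5 is the same interval as ascending F#5 to G#5.
F to G spans two letter names (F-G) — that makes it a second of some quality.
Counting semitones, F#5→G#5 is 2, which is the major second.

M2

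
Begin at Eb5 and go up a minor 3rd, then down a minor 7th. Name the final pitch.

A minor third up from Eb5 is Gb5.
A minor seventh down from Gb5 is Ab4.

Ab4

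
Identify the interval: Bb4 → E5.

B to E spans four letter names (B-C-D-E) — that makes it a fourth of some quality.
Bb4 to E5 spans 6 semitones — one semitone wider than the perfect fourth (5) — giving an augmented fourth.

augmented fourth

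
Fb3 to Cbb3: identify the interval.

augmented fourth

Descending from Fb3 to Cbb3 is the same interval as ascending Cbb3 to Fb3.
C to F spans four letter names (C-D-E-F) — that makes it a fourth of some quality.
A perfect fourth would be 5 semitones; Cbb3 to Fb3 is 6, one semitone wider, so the interval is augmented.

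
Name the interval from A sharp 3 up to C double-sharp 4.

A to C spans three letter names (A-B-C) — that makes it a third of some quality.
A#3 to C##4 is 4 semitones, matching the major third exactly, so the quality is major.

major third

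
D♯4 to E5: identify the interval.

D to E spans two letter names (D-E), plus an octave — that makes it a ninth of some quality.
D#4 to E5 is 13 semitones, a half step short of the major ninth (14), so this is minor.
(Equivalently, a compound minor second: a minor second plus an octave.)

minor ninth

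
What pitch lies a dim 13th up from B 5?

G flat 7

Counting six letter names plus an octave up from B lands on G.
A diminished thirteenth spans 19 semitones, so from B5 the target pitch is Gb7.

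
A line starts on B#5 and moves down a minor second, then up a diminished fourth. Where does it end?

D#6

Down a minor second from B#5: A##5 (1 semitone down).
A##5 up a diminished fourth → D#6 (4 semitones).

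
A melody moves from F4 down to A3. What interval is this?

Descending from F4 to A3 is the same interval as ascending A3 to F4.
A to F spans six letter names (A-B-C-D-E-F): a sixth.
A3 to F4 is 8 semitones, a half step short of the major sixth (9), so this is minor.

minor 6th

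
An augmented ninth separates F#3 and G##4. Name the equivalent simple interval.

A2

Take out an octave (7 from the number): 9 − 7 = 2.
Quality carries through unchanged, so the simple form is an augmented second.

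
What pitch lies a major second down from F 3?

Counting two letter names down from F lands on E.
A major second spans 2 semitones, so from F3 the target pitch is Eb3.

E-flat 3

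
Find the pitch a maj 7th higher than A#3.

Counting seven letter names up from A lands on G.
Moving 11 semitones up from A#3 (the size of a major seventh) reaches G##4.

G##4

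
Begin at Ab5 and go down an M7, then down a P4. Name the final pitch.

Fb4

A major seventh down from Ab5 is Bbb4.
Bbb4 down a perfect fourth → Fb4 (5 semitones).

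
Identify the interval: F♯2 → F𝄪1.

diminished 8th

Descending from F#2 to F##1 is the same interval as ascending F##1 to F#2.
F to F is the same letter name, plus an octave: an octave.
The perfect octave is 12 semitones; here we have 11, one semitone narrower: diminished.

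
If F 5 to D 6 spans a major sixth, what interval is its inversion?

minor third

Inverted interval numbers add to nine, so a sixth pairs with a third (6 + 3 = 9).
The quality also flips — major becomes minor — giving a minor third.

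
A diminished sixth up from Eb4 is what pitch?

Cbb5

The sixth takes the letter from E up to C.
Moving 7 semitones up from Eb4 (the size of a diminished sixth) reaches Cbb5.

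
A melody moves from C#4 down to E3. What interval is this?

major sixth

Descending from C#4 to E3 is the same interval as ascending E3 to C#4.
E to C spans six letter names (E-F-G-A-B-C) — that makes it a sixth of some quality.
E3 to C#4 is 9 semitones, matching the major sixth exactly, so the quality is major.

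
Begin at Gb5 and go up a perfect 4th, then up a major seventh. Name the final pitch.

Gb5 up a perfect fourth → Cb6 (5 semitones).
Cb6 up a major seventh → Bb6 (11 semitones).

Bb6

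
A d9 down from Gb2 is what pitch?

F#1

Two letters down from G (plus an octave) reaches F.
Moving 12 semitones down from Gb2 (the size of a diminished ninth) reaches F#1.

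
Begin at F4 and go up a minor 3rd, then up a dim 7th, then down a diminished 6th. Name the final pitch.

Bb4

F4 up a minor third → Ab4 (3 semitones).
Up a diminished seventh from Ab4: Gbb5 (9 semitones up).
Gbb5 down a diminished sixth → Bb4 (7 semitones).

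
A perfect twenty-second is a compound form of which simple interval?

Each octave removed subtracts seven from the number: 22 − 14 = 8.
So a perfect twenty-second is 2 octaves plus a perfect octave. The quality is unchanged.

perfect 8th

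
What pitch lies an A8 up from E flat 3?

The letter stays E (same as the start), shifted an octave up.
Moving 13 semitones up from Eb3 (the size of an augmented octave) reaches E4.

E 4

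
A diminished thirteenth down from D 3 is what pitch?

The thirteenth's letter: D down six letter names plus an octave → F.
A diminished thirteenth spans 19 semitones, so from D3 the target pitch is F##1.

F double-sharp 1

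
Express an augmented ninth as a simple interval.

Subtracting seven from the interval number removes an octave: 9 − 7 = 2.
So an augmented ninth is an octave plus an augmented second. The quality is unchanged.

augmented 2nd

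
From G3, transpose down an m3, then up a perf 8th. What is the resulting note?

Down a minor third from G3: E3 (3 semitones down).
A perfect octave up from E3 is E4.

E4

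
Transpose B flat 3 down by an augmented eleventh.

F flat 2

Four letters down from B (plus an octave) reaches F.
An augmented eleventh spans 18 semitones, so from Bb3 the target pitch is Fb2.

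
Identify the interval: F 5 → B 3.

Descending from F5 to B3 is the same interval as ascending B3 to F5.
B to F spans five letter names (B-C-D-E-F), plus an octave — that makes it a twelfth of some quality.
B3 to F5 spans 18 semitones — one semitone narrower than the perfect twelfth (19) — giving a diminished twelfth.
(Equivalently, a compound diminished fifth: a diminished fifth plus an octave.)

diminished 12th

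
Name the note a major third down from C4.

Three letter names down from C: A.
Moving 4 semitones down from C4 (the size of a major third) reaches Ab3.

Ab3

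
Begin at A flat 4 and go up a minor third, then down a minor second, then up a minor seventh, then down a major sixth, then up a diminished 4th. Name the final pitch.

Up a minor third from Ab4: Cb5 (3 semitones up).
Cb5 down a minor second → Bb4 (1 semitone).
Up a minor seventh from Bb4: Ab5 (10 semitones up).
Down a major sixth from Ab5: Cb5 (9 semitones down).
Up a diminished fourth from Cb5: Fbb5 (4 semitones up).

F double-flat 5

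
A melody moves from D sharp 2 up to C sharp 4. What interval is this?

D to C spans seven letter names (D-E-F-G-A-B-C), plus an octave: a fourteenth.
D#2 to C#4 is 22 semitones, a half step short of the major fourteenth (23), so this is minor.
(Equivalently, a compound minor seventh: a minor seventh plus an octave.)

minor fourteenth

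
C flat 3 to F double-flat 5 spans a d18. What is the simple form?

Subtracting seven from the interval number removes an octave: 18 − 14 = 4.
That makes a diminished eighteenth a compound diminished fourth — 2 octaves plus a diminished fourth.

diminished 4th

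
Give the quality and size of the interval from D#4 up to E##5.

D to E spans two letter names (D-E), plus an octave: a ninth.
A major ninth would be 14 semitones; D#4 to E##5 is 15, one semitone wider, so the interval is augmented.
(Equivalently, a compound augmented second: an augmented second plus an octave.)

augmented ninth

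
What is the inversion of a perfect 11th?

First reduce the compound perfect eleventh to its simple form, a perfect fourth.
Inverted interval numbers add to nine, so a fourth pairs with a fifth (4 + 5 = 9).
Quality inverts too: perfect stays perfect. That makes the inversion a perfect fifth.

perfect fifth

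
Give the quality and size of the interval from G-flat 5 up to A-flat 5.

G to A spans two letter names (G-A): a second.
Counting semitones, Gb5→Ab5 is 2, which is the major second.

major 2nd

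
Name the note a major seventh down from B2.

C2

Seven letter names down from B: C.
A major seventh spans 11 semitones, so from B2 the target pitch is C2.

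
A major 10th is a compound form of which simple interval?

Each octave removed subtracts seven from the number: 10 − 7 = 3.
Quality carries through unchanged, so the simple form is a major third.

major third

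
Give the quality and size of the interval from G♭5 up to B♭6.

G to B spans three letter names (G-A-B), plus an octave: a tenth.
Counting semitones, Gb5→Bb6 is 16, which is the major tenth.
(Equivalently, a compound major third: a major third plus an octave.)

major 10th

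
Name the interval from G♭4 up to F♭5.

minor 7th

G to F spans seven letter names (G-A-B-C-D-E-F) — that makes it a seventh of some quality.
At 10 semitones, Gb4→Fb5 falls one short of a major seventh: minor.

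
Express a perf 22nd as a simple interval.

Each octave removed subtracts seven from the number: 22 − 14 = 8.
That makes a perfect twenty-second a compound perfect octave — 2 octaves plus a perfect octave.

P8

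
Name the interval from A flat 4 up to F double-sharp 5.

A to F spans six letter names (A-B-C-D-E-F): a sixth.
A major sixth would be 9 semitones; Ab4 to F##5 is 11, two semitones wider, so the interval is doubly augmented.

doubly augmented sixth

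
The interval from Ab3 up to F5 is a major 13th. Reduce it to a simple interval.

Subtracting seven from the interval number removes an octave: 13 − 7 = 6.
That makes a major thirteenth a compound major sixth — an octave plus a major sixth.

major 6th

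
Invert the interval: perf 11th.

First reduce the compound perfect eleventh to its simple form, a perfect fourth.
The rule of nine gives the new number: 9 − 4 = 5, so a fourth becomes a fifth.
And perfect stays perfect under inversion, so we get a perfect fifth.

perfect fifth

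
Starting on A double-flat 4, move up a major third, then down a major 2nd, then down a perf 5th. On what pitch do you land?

A major third up from Abb4 is Cb5.
A major second down from Cb5 is Bbb4.
A perfect fifth down from Bbb4 is Ebb4.

E double-flat 4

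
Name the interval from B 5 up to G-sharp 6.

major 6th

B to G spans six letter names (B-C-D-E-F-G) — that makes it a sixth of some quality.
B5 to G#6 is 9 semitones, matching the major sixth exactly, so the quality is major.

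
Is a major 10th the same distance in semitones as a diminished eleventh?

Yes

A major tenth spans 16 semitones, and a diminished eleventh also spans 16 semitones — they're enharmonic.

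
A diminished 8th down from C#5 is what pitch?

For an octave the letter name doesn't change: still C, an octave down.
A diminished octave spans 11 semitones, so from C#5 the target pitch is C##4.

C##4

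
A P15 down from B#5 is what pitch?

B#3

For a fifteenth the letter name doesn't change: still B, two octaves down.
A perfect fifteenth spans 24 semitones, so from B#5 the target pitch is B#3.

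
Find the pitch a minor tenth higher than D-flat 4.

Three letters up from D (plus an octave) reaches F.
A minor tenth is 15 semitones; 15 semitones up from Db4 gives Fb5.

F-flat 5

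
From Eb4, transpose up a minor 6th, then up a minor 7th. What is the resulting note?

Bbb5

A minor sixth up from Eb4 is Cb5.
Cb5 up a minor seventh → Bbb5 (10 semitones).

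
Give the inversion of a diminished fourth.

augmented 5th

Inverted interval numbers add to nine, so a fourth pairs with a fifth (4 + 5 = 9).
The quality also flips — diminished becomes augmented — giving an augmented fifth.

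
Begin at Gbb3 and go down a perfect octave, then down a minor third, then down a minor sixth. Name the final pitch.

Down a perfect octave from Gbb3: Gbb2 (12 semitones down).
Gbb2 down a minor third → Ebb2 (3 semitones).
Ebb2 down a minor sixth → Gb1 (8 semitones).

Gb1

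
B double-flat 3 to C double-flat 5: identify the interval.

B to C spans two letter names (B-C), plus an octave — that makes it a ninth of some quality.
A major ninth would be 14 semitones, but Bbb3 to Cbb5 is 13 — one semitone narrower, making it a minor ninth.
(Equivalently, a compound minor second: a minor second plus an octave.)

minor 9th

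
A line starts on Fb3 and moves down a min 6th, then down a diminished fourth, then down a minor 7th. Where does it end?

Down a minor sixth from Fb3: Ab2 (8 semitones down).
A diminished fourth down from Ab2 is E2.
Down a minor seventh from E2: F#1 (10 semitones down).

F#1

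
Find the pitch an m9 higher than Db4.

Ebb5

Counting two letter names plus an octave up from D lands on E.
A minor ninth spans 13 semitones, so from Db4 the target pitch is Ebb5.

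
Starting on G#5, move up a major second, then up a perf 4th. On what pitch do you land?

Up a major second from G#5: A#5 (2 semitones up).
Up a perfect fourth from A#5: D#6 (5 semitones up).

D#6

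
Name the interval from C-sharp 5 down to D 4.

Descending from C#5 to D4 is the same interval as ascending D4 to C#5.
D to C spans seven letter names (D-E-F-G-A-B-C): a seventh.
D4 to C#5 is 11 semitones, matching the major seventh exactly, so the quality is major.

major 7th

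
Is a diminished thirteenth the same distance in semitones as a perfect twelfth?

Both span 19 semitones: a diminished thirteenth and a perfect twelfth are the same chromatic distance.

Yes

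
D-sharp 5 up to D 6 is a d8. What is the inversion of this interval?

Inverted interval numbers add to nine, so an octave pairs with a unison (8 + 1 = 9).
Quality inverts too: diminished becomes augmented. That makes the inversion an augmented unison.

A1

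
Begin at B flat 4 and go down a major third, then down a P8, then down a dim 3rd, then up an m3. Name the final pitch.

Down a major third from Bb4: Gb4 (4 semitones down).
Gb4 down a perfect octave → Gb3 (12 semitones).
A diminished third down from Gb3 is E3.
Up a minor third from E3: G3 (3 semitones up).

G 3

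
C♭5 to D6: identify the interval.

augmented ninth

C to D spans two letter names (C-D), plus an octave — that makes it a ninth of some quality.
Cb5 to D6 spans 15 semitones — one semitone wider than the major ninth (14) — giving an augmented ninth.
(Equivalently, a compound augmented second: an augmented second plus an octave.)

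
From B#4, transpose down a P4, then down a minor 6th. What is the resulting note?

Down a perfect fourth from B#4: F##4 (5 semitones down).
A minor sixth down from F##4 is A##3.

A##3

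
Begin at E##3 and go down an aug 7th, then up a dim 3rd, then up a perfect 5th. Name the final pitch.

Eb3

An augmented seventh down from E##3 is F#2.
Up a diminished third from F#2: Ab2 (2 semitones up).
A perfect fifth up from Ab2 is Eb3.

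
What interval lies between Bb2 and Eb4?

B to E spans four letter names (B-C-D-E), plus an octave, so the interval is some kind of eleventh.
Bb2 to Eb4 is 17 semitones, matching the perfect eleventh exactly, so the quality is perfect.
(Equivalently, a compound perfect fourth: a perfect fourth plus an octave.)

perfect eleventh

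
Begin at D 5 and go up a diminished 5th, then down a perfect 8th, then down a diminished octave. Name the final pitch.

D5 up a diminished fifth → Ab5 (6 semitones).
Ab5 down a perfect octave → Ab4 (12 semitones).
Ab4 down a diminished octave → A3 (11 semitones).

A 3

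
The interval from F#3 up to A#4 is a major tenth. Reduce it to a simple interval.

Each octave removed subtracts seven from the number: 10 − 7 = 3.
So a major tenth is an octave plus a major third. The quality is unchanged.

major third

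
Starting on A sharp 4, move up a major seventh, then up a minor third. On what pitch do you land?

B sharp 5

Up a major seventh from A#4: G##5 (11 semitones up).
Up a minor third from G##5: B#5 (3 semitones up).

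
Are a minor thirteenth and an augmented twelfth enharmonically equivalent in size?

Both span 20 semitones: a minor thirteenth and an augmented twelfth are the same chromatic distance.

Yes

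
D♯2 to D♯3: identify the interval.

D to D is the same letter name, plus an octave: an octave.
Counting semitones, D#2→D#3 is 12, which is the perfect octave.

perfect 8th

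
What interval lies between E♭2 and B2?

augmented fifth

E to B spans five letter names (E-F-G-A-B): a fifth.
Eb2 to B2 spans 8 semitones — one semitone wider than the perfect fifth (7) — giving an augmented fifth.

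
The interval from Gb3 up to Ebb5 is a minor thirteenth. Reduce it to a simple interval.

minor 6th

Take out an octave (7 from the number): 13 − 7 = 6.
That makes a minor thirteenth a compound minor sixth — an octave plus a minor sixth.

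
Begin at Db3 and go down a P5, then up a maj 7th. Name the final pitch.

F3

A perfect fifth down from Db3 is Gb2.
Gb2 up a major seventh → F3 (11 semitones).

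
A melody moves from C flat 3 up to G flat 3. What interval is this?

perfect 5th

C to G spans five letter names (C-D-E-F-G) — that makes it a fifth of some quality.
Cb3 to Gb3 is 7 semitones, matching the perfect fifth exactly, so the quality is perfect.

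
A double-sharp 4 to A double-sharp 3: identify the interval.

Descending from A##4 to A##3 is the same interval as ascending A##3 to A##4.
A to A is the same letter name, plus an octave — that makes it an octave of some quality.
A##3 to A##4 is 12 semitones, matching the perfect octave exactly, so the quality is perfect.

P8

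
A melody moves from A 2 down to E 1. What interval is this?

Descending from A2 to E1 is the same interval as ascending E1 to A2.
E to A spans four letter names (E-F-G-A), plus an octave: an eleventh.
E1 to A2 is 17 semitones, matching the perfect eleventh exactly, so the quality is perfect.
(Equivalently, a compound perfect fourth: a perfect fourth plus an octave.)

perfect eleventh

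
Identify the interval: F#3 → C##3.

Descending from F#3 to C##3 is the same interval as ascending C##3 to F#3.
C to F spans four letter names (C-D-E-F): a fourth.
The perfect fourth is 5 semitones; here we have 4, one semitone narrower: diminished.

diminished fourth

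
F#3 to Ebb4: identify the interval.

F to E spans seven letter names (F-G-A-B-C-D-E) — that makes it a seventh of some quality.
The major seventh is 11 semitones; here we have 8, three semitones narrower: doubly diminished.

doubly diminished seventh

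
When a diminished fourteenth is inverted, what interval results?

augmented 2nd

First reduce the compound diminished fourteenth to its simple form, a diminished seventh.
Inverted interval numbers add to nine, so a seventh pairs with a second (7 + 2 = 9).
Quality inverts too: diminished becomes augmented. That makes the inversion an augmented second.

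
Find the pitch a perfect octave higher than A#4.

The letter stays A (same as the start), shifted an octave up.
A perfect octave is 12 semitones; 12 semitones up from A#4 gives A#5.

A#5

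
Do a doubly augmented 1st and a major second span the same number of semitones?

A doubly augmented unison spans 2 semitones, and a major second also spans 2 semitones — they're enharmonic.

Yes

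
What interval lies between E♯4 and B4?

diminished 5th

E to B spans five letter names (E-F-G-A-B) — that makes it a fifth of some quality.
A perfect fifth would be 7 semitones; E#4 to B4 is 6, one semitone narrower, so the interval is diminished.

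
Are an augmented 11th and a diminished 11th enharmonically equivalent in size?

No

18 semitones (augmented eleventh) vs 16 semitones (diminished eleventh): not equal.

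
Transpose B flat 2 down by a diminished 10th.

The tenth's letter: B down three letter names plus an octave → G.
Moving 14 semitones down from Bb2 (the size of a diminished tenth) reaches G#1.

G sharp 1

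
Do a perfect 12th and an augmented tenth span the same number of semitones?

No

A perfect twelfth spans 19 semitones; an augmented tenth spans 17 semitones. They differ by 2.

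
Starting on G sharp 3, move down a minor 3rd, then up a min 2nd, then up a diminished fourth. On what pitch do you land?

B flat 3

A minor third down from G#3 is E#3.
A minor second up from E#3 is F#3.
Up a diminished fourth from F#3: Bb3 (4 semitones up).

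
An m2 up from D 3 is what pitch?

E-flat 3

Two letter names up from D: E.
A minor second is 1 semitone; 1 semitone up from D3 gives Eb3.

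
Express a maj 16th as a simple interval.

major second

Take out 2 octaves (14 from the number): 16 − 14 = 2.
That makes a major sixteenth a compound major second — 2 octaves plus a major second.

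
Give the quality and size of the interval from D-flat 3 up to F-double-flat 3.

D to F spans three letter names (D-E-F): a third.
Db3 to Fbb3 spans 2 semitones — two semitones narrower than the major third (4) — giving a diminished third.

diminished third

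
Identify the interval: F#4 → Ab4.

diminished third

F to A spans three letter names (F-G-A): a third.
The major third is 4 semitones; here we have 2, two semitones narrower: diminished.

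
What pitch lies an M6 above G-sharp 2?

Six letter names up from G: E.
A major sixth spans 9 semitones, so from G#2 the target pitch is E#3.

E-sharp 3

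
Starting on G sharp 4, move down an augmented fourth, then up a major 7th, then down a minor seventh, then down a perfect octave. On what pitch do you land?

Down an augmented fourth from G#4: D4 (6 semitones down).
A major seventh up from D4 is C#5.
C#5 down a minor seventh → D#4 (10 semitones).
A perfect octave down from D#4 is D#3.

D sharp 3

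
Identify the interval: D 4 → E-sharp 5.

augmented ninth

D to E spans two letter names (D-E), plus an octave: a ninth.
The major ninth is 14 semitones; here we have 15, one semitone wider: augmented.
(Equivalently, a compound augmented second: an augmented second plus an octave.)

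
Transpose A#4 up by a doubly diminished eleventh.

Four letters up from A (plus an octave) reaches D.
Moving 15 semitones up from A#4 (the size of a doubly diminished eleventh) reaches Db6.

Db6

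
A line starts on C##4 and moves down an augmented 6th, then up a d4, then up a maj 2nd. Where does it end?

C##4 down an augmented sixth → E3 (10 semitones).
A diminished fourth up from E3 is Ab3.
Up a major second from Ab3: Bb3 (2 semitones up).

Bb3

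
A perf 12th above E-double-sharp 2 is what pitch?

B-double-sharp 3

Five letters up from E (plus an octave) reaches B.
A perfect twelfth spans 19 semitones, so from E##2 the target pitch is B##3.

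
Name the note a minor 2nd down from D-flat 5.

Two letter names down from D: C.
A minor second is 1 semitone; 1 semitone down from Db5 gives C5.

C 5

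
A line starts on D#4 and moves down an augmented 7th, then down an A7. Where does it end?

An augmented seventh down from D#4 is Eb3.
Down an augmented seventh from Eb3: Fbb2 (12 semitones down).

Fbb2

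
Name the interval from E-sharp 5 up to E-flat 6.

doubly diminished 8th

E to E is the same letter name, plus an octave: an octave.
A perfect octave would be 12 semitones; E#5 to Eb6 is 10, two semitones narrower, so the interval is doubly diminished.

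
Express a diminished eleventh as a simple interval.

Take out an octave (7 from the number): 11 − 7 = 4.
That makes a diminished eleventh a compound diminished fourth — an octave plus a diminished fourth.

d4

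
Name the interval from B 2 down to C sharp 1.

minor 14th

Descending from B2 to C#1 is the same interval as ascending C#1 to B2.
C to B spans seven letter names (C-D-E-F-G-A-B), plus an octave, so the interval is some kind of fourteenth.
A major fourteenth would be 23 semitones, but C#1 to B2 is 22 — one semitone narrower, making it a minor fourteenth.
(Equivalently, a compound minor seventh: a minor seventh plus an octave.)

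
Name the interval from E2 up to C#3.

E to C spans six letter names (E-F-G-A-B-C): a sixth.
Counting semitones, E2→C#3 is 9, which is the major sixth.

major sixth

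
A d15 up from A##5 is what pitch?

For a fifteenth the letter name doesn't change: still A, two octaves up.
A diminished fifteenth is 23 semitones; 23 semitones up from A##5 gives A#7.

A#7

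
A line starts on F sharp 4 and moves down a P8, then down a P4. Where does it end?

A perfect octave down from F#4 is F#3.
A perfect fourth down from F#3 is C#3.

C sharp 3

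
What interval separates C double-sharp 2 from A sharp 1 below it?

M3

Descending from C##2 to A#1 is the same interval as ascending A#1 to C##2.
A to C spans three letter names (A-B-C): a third.
The major third spans 4 semitones, and A#1 to C##2 is exactly 4 semitones — so this is a major third.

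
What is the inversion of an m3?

The rule of nine gives the new number: 9 − 3 = 6, so a third becomes a sixth.
The quality also flips — minor becomes major — giving a major sixth.

M6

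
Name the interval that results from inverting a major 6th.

Interval numbers invert to sum to nine: 6 + 3 = 9, so a sixth inverts to a third.
The quality also flips — major becomes minor — giving a minor third.

minor 3rd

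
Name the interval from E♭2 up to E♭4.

perfect 15th

E to E is the same letter name, plus 2 octaves — that makes it a fifteenth of some quality.
Eb2 to Eb4 is 24 semitones, matching the perfect fifteenth exactly, so the quality is perfect.
(Equivalently, a compound perfect octave: a perfect octave plus an octave.)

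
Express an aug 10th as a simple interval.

Each octave removed subtracts seven from the number: 10 − 7 = 3.
So an augmented tenth is an octave plus an augmented third. The quality is unchanged.

augmented 3rd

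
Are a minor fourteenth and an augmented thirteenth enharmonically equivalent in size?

A minor fourteenth spans 22 semitones, and an augmented thirteenth also spans 22 semitones — they're enharmonic.

Yes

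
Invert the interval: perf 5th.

Inverted interval numbers add to nine, so a fifth pairs with a fourth (5 + 4 = 9).
And perfect stays perfect under inversion, so we get a perfect fourth.

perfect fourth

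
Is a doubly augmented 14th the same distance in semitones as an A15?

Yes

Both span 25 semitones: a doubly augmented fourteenth and an augmented fifteenth are the same chromatic distance.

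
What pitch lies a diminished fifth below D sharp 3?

Five letter names down from D: G.
A diminished fifth is 6 semitones; 6 semitones down from D#3 gives G##2.

G double-sharp 2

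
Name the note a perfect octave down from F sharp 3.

For an octave the letter name doesn't change: still F, an octave down.
A perfect octave is 12 semitones; 12 semitones down from F#3 gives F#2.

F sharp 2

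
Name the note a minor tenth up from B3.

D5

The tenth's letter: B up three letter names plus an octave → D.
Moving 15 semitones up from B3 (the size of a minor tenth) reaches D5.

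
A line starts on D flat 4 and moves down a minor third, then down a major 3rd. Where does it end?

Down a minor third from Db4: Bb3 (3 semitones down).
Down a major third from Bb3: Gb3 (4 semitones down).

G flat 3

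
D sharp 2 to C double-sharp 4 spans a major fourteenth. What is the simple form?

Each octave removed subtracts seven from the number: 14 − 7 = 7.
Quality carries through unchanged, so the simple form is a major seventh.

major 7th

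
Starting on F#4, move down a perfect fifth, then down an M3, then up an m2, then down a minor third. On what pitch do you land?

F3

A perfect fifth down from F#4 is B3.
Down a major third from B3: G3 (4 semitones down).
G3 up a minor second → Ab3 (1 semitone).
Down a minor third from Ab3: F3 (3 semitones down).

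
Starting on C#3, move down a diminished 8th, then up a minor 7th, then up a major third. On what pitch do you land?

D##3

A diminished octave down from C#3 is C##2.
C##2 up a minor seventh → B#2 (10 semitones).
A major third up from B#2 is D##3.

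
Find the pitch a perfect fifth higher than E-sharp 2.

The fifth takes the letter from E up to B.
A perfect fifth spans 7 semitones, so from E#2 the target pitch is B#2.

B-sharp 2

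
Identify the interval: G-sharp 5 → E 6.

G to E spans six letter names (G-A-B-C-D-E), so the interval is some kind of sixth.
A major sixth would be 9 semitones, but G#5 to E6 is 8 — one semitone narrower, making it a minor sixth.

minor sixth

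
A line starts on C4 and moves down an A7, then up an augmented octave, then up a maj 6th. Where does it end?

An augmented seventh down from C4 is Dbb3.
Up an augmented octave from Dbb3: Db4 (13 semitones up).
Up a major sixth from Db4: Bb4 (9 semitones up).

Bb4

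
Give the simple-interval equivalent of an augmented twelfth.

Subtracting seven from the interval number removes an octave: 12 − 7 = 5.
That makes an augmented twelfth a compound augmented fifth — an octave plus an augmented fifth.

augmented fifth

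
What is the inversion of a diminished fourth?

augmented fifth

The rule of nine gives the new number: 9 − 4 = 5, so a fourth becomes a fifth.
The quality also flips — diminished becomes augmented — giving an augmented fifth.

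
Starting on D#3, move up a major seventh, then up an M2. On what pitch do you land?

A major seventh up from D#3 is C##4.
A major second up from C##4 is D##4.

D##4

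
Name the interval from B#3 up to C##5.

major 9th

B to C spans two letter names (B-C), plus an octave: a ninth.
The major ninth spans 14 semitones, and B#3 to C##5 is exactly 14 semitones — so this is a major ninth.
(Equivalently, a compound major second: a major second plus an octave.)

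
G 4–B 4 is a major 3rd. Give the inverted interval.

m6

Interval numbers invert to sum to nine: 3 + 6 = 9, so a third inverts to a sixth.
Quality inverts too: major becomes minor. That makes the inversion a minor sixth.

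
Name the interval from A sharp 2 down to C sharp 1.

Descending from A#2 to C#1 is the same interval as ascending C#1 to A#2.
C to A spans six letter names (C-D-E-F-G-A), plus an octave, so the interval is some kind of thirteenth.
The major thirteenth spans 21 semitones, and C#1 to A#2 is exactly 21 semitones — so this is a major thirteenth.
(Equivalently, a compound major sixth: a major sixth plus an octave.)

major 13th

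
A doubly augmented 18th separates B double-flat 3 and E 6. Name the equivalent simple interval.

Subtracting seven from the interval number removes an octave: 18 − 14 = 4.
That makes a doubly augmented eighteenth a compound doubly augmented fourth — 2 octaves plus a doubly augmented fourth.

doubly augmented fourth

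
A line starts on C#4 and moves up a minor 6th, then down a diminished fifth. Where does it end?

C#4 up a minor sixth → A4 (8 semitones).
Down a diminished fifth from A4: D#4 (6 semitones down).

D#4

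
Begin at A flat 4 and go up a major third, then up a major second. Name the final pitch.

A major third up from Ab4 is C5.
Up a major second from C5: D5 (2 semitones up).

D 5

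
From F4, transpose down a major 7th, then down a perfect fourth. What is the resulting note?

Db3

F4 down a major seventh → Gb3 (11 semitones).
A perfect fourth down from Gb3 is Db3.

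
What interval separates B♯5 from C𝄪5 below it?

minor seventh

Descending from B#5 to C##5 is the same interval as ascending C##5 to B#5.
C to B spans seven letter names (C-D-E-F-G-A-B): a seventh.
At 10 semitones, C##5→B#5 falls one short of a major seventh: minor.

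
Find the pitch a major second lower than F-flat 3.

Two letter names down from F: E.
A major second is 2 semitones; 2 semitones down from Fb3 gives Ebb3.

E-double-flat 3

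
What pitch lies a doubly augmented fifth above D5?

A##5

Five letter names up from D: A.
A doubly augmented fifth spans 9 semitones, so from D5 the target pitch is A##5.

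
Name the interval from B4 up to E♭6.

diminished eleventh

B to E spans four letter names (B-C-D-E), plus an octave, so the interval is some kind of eleventh.
B4 to Eb6 spans 16 semitones — one semitone narrower than the perfect eleventh (17) — giving a diminished eleventh.
(Equivalently, a compound diminished fourth: a diminished fourth plus an octave.)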